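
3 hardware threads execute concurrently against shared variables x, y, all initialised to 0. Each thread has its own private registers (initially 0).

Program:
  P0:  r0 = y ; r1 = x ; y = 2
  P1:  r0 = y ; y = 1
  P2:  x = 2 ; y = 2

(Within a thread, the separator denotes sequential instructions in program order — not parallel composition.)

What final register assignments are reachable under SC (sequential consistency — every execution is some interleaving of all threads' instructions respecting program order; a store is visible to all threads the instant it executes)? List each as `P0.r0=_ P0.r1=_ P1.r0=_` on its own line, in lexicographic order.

P0.r0=0 P0.r1=0 P1.r0=0
P0.r0=0 P0.r1=0 P1.r0=2
P0.r0=0 P0.r1=2 P1.r0=0
P0.r0=0 P0.r1=2 P1.r0=2
P0.r0=1 P0.r1=0 P1.r0=0
P0.r0=1 P0.r1=2 P1.r0=0
P0.r0=1 P0.r1=2 P1.r0=2
P0.r0=2 P0.r1=2 P1.r0=0
P0.r0=2 P0.r1=2 P1.r0=2

outcome vector order: (P0.r0,P0.r1,P1.r0)
|SC outcomes| = 9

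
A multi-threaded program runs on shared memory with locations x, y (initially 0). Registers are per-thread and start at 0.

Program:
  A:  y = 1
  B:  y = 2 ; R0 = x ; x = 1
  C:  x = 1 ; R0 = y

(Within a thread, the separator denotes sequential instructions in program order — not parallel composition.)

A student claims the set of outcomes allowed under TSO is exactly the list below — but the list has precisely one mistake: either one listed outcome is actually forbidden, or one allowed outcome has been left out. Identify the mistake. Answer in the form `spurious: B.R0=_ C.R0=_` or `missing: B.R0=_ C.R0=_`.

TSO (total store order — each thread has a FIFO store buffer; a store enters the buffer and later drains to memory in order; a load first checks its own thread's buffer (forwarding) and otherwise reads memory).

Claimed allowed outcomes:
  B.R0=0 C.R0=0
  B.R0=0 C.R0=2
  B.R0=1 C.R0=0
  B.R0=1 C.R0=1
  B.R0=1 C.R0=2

missing: B.R0=0 C.R0=1

outcome vector order: (B.R0,C.R0)
under TSO → (0,0) (0,1) (0,2) (1,0) (1,1) (1,2)
TSO∖claimed = {(0,1)}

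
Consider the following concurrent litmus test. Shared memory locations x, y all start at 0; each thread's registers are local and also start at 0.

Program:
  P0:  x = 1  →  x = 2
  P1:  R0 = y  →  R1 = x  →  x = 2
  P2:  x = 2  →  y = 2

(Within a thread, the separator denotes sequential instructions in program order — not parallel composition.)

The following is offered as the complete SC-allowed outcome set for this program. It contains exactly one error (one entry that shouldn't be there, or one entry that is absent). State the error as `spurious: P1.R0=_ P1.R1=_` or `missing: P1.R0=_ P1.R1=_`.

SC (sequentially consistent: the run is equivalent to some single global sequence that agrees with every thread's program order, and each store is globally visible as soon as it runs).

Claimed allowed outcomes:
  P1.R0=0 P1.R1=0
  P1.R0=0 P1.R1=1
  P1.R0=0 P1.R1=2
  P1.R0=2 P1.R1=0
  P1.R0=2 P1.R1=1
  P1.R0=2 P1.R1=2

spurious: P1.R0=2 P1.R1=0

outcome vector order: (P1.R0,P1.R1)
under SC → 00, 01, 02, 21, 22
claimed∖SC = {20}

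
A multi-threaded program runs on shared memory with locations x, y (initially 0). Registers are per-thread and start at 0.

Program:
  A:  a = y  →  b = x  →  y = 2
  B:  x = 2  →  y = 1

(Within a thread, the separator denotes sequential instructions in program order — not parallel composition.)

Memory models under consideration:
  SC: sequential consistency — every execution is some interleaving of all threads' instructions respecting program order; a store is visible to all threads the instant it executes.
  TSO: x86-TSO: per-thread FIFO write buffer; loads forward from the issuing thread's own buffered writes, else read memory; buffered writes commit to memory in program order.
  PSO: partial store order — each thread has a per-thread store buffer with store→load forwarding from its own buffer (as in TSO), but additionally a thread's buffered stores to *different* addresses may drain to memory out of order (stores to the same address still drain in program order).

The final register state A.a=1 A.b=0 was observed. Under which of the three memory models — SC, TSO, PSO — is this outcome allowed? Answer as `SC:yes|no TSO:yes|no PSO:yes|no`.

SC:no TSO:no PSO:yes

outcome vector order: (A.a,A.b)
SC: 3 outcomes — {(0,0) (0,2) (1,2)}
TSO: 3 outcomes — {(0,0) (0,2) (1,2)}
PSO: 4 outcomes — {(0,0) (0,2) (1,0) (1,2)}
target (1,0) ∈ {PSO}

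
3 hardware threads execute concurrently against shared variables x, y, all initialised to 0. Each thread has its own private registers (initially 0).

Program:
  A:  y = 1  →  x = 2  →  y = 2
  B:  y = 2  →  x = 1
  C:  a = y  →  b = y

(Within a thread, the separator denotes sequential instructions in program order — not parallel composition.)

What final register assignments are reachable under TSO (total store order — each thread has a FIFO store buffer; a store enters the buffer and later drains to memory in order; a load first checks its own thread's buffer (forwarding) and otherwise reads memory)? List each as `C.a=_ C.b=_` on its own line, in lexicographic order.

C.a=0 C.b=0
C.a=0 C.b=1
C.a=0 C.b=2
C.a=1 C.b=1
C.a=1 C.b=2
C.a=2 C.b=1
C.a=2 C.b=2

outcome vector order: (C.a,C.b)
|TSO outcomes| = 7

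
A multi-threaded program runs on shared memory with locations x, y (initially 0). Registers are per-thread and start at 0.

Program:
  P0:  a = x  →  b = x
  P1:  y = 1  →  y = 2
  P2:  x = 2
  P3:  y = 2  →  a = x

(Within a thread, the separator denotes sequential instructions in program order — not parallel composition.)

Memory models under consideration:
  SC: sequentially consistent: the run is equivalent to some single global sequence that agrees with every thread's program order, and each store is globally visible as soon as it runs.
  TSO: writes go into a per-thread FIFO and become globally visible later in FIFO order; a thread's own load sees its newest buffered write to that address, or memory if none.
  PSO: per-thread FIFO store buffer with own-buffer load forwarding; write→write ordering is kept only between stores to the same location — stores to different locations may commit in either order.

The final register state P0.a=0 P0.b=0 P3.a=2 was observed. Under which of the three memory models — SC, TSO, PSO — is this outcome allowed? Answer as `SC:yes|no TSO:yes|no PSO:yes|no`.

SC:yes TSO:yes PSO:yes

outcome vector order: (P0.a,P0.b,P3.a)
under SC → 0/0/0; 0/0/2; 0/2/0; 0/2/2; 2/2/0; 2/2/2
under TSO → 0/0/0; 0/0/2; 0/2/0; 0/2/2; 2/2/0; 2/2/2
under PSO → 0/0/0; 0/0/2; 0/2/0; 0/2/2; 2/2/0; 2/2/2
target 0/0/2 ∈ {SC,TSO,PSO}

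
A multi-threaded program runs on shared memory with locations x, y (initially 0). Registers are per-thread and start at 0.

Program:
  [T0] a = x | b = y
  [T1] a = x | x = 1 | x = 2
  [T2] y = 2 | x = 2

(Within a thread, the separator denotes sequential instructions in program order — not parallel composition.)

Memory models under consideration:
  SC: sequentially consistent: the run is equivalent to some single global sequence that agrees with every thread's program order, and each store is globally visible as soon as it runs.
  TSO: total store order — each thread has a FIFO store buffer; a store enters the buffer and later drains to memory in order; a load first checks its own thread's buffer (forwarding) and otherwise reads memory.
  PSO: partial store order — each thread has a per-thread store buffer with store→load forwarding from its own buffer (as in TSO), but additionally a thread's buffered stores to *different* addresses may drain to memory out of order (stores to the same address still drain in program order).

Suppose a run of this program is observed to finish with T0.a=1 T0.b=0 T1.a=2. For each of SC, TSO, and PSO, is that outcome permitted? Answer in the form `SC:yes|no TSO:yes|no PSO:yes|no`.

outcome vector order: (T0.a,T0.b,T1.a)
[SC] allowed = {<0 0 0>; <0 0 2>; <0 2 0>; <0 2 2>; <1 0 0>; <1 2 0>; <1 2 2>; <2 0 0>; <2 2 0>; <2 2 2>}
[TSO] allowed = {<0 0 0>; <0 0 2>; <0 2 0>; <0 2 2>; <1 0 0>; <1 2 0>; <1 2 2>; <2 0 0>; <2 2 0>; <2 2 2>}
[PSO] allowed = {<0 0 0>; <0 0 2>; <0 2 0>; <0 2 2>; <1 0 0>; <1 0 2>; <1 2 0>; <1 2 2>; <2 0 0>; <2 0 2>; <2 2 0>; <2 2 2>}
target <1 0 2> ∈ {PSO}

SC:no TSO:no PSO:yes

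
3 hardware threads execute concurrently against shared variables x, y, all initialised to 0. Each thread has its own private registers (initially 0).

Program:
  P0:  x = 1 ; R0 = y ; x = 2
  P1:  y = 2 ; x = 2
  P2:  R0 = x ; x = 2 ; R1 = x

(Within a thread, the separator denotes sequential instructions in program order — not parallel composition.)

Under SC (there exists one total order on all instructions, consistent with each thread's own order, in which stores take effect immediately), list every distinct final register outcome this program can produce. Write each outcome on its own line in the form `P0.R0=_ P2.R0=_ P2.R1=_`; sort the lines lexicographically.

P0.R0=0 P2.R0=0 P2.R1=1
P0.R0=0 P2.R0=0 P2.R1=2
P0.R0=0 P2.R0=1 P2.R1=2
P0.R0=0 P2.R0=2 P2.R1=2
P0.R0=2 P2.R0=0 P2.R1=1
P0.R0=2 P2.R0=0 P2.R1=2
P0.R0=2 P2.R0=1 P2.R1=2
P0.R0=2 P2.R0=2 P2.R1=1
P0.R0=2 P2.R0=2 P2.R1=2

outcome vector order: (P0.R0,P2.R0,P2.R1)
|SC outcomes| = 9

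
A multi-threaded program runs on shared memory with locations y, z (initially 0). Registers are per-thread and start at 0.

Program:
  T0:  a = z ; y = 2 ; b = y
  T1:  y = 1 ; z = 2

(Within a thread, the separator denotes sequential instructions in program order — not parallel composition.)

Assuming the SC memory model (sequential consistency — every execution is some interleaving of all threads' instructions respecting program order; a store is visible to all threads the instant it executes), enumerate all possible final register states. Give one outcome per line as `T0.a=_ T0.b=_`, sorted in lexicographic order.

T0.a=0 T0.b=1
T0.a=0 T0.b=2
T0.a=2 T0.b=2

outcome vector order: (T0.a,T0.b)
|SC outcomes| = 3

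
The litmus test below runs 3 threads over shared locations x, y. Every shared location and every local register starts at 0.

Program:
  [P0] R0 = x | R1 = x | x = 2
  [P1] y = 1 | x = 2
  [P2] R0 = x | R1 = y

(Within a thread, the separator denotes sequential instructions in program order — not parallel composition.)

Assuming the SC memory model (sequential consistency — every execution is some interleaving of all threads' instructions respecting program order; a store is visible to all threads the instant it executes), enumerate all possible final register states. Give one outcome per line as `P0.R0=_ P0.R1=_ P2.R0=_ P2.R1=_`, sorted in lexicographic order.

P0.R0=0 P0.R1=0 P2.R0=0 P2.R1=0
P0.R0=0 P0.R1=0 P2.R0=0 P2.R1=1
P0.R0=0 P0.R1=0 P2.R0=2 P2.R1=0
P0.R0=0 P0.R1=0 P2.R0=2 P2.R1=1
P0.R0=0 P0.R1=2 P2.R0=0 P2.R1=0
P0.R0=0 P0.R1=2 P2.R0=0 P2.R1=1
P0.R0=0 P0.R1=2 P2.R0=2 P2.R1=1
P0.R0=2 P0.R1=2 P2.R0=0 P2.R1=0
P0.R0=2 P0.R1=2 P2.R0=0 P2.R1=1
P0.R0=2 P0.R1=2 P2.R0=2 P2.R1=1

outcome vector order: (P0.R0,P0.R1,P2.R0,P2.R1)
|SC outcomes| = 10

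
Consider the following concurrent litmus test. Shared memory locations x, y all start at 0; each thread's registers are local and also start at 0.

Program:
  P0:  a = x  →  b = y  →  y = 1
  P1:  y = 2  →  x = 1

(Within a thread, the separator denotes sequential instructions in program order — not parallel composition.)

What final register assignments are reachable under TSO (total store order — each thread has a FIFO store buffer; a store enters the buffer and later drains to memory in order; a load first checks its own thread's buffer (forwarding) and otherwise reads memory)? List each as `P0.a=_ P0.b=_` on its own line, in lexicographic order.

outcome vector order: (P0.a,P0.b)
|TSO outcomes| = 3

P0.a=0 P0.b=0
P0.a=0 P0.b=2
P0.a=1 P0.b=2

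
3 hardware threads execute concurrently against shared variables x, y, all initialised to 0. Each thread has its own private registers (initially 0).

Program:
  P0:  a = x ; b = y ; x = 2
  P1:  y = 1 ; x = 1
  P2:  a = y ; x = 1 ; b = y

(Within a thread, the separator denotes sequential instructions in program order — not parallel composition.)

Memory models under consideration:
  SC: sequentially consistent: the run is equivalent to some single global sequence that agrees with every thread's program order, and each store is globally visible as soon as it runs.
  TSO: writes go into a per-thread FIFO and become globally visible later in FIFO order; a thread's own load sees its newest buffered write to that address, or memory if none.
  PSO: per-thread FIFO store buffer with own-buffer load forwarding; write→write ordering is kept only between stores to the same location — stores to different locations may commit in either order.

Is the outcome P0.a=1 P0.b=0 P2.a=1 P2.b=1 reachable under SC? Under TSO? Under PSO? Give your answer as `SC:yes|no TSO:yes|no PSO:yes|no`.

outcome vector order: (P0.a,P0.b,P2.a,P2.b)
under SC → 0000, 0001, 0011, 0100, 0101, 0111, 1000, 1001, 1100, 1101, 1111
under TSO → 0000, 0001, 0011, 0100, 0101, 0111, 1000, 1001, 1100, 1101, 1111
under PSO → 0000, 0001, 0011, 0100, 0101, 0111, 1000, 1001, 1011, 1100, 1101, 1111
target 1011 ∈ {PSO}

SC:no TSO:no PSO:yes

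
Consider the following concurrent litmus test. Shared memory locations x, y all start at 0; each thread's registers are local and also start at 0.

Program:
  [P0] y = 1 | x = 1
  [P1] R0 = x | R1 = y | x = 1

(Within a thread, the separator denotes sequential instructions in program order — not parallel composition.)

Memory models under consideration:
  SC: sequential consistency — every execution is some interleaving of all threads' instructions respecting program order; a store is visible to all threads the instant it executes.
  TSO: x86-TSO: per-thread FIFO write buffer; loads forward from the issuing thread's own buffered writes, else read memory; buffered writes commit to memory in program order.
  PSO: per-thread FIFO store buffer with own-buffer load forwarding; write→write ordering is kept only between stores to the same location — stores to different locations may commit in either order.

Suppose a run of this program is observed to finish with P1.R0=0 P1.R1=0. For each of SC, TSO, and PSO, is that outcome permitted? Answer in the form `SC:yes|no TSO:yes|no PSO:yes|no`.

SC:yes TSO:yes PSO:yes

outcome vector order: (P1.R0,P1.R1)
SC (3): 00 01 11
TSO (3): 00 01 11
PSO (4): 00 01 10 11
target 00 ∈ {SC,TSO,PSO}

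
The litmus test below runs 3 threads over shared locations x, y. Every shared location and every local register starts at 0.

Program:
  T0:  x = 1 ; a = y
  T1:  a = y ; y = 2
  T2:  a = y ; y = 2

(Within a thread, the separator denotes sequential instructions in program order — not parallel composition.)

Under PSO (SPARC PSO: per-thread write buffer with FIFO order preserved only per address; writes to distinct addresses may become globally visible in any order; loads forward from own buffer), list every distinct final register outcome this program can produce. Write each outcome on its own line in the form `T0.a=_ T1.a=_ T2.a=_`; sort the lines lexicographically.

T0.a=0 T1.a=0 T2.a=0
T0.a=0 T1.a=0 T2.a=2
T0.a=0 T1.a=2 T2.a=0
T0.a=2 T1.a=0 T2.a=0
T0.a=2 T1.a=0 T2.a=2
T0.a=2 T1.a=2 T2.a=0

outcome vector order: (T0.a,T1.a,T2.a)
|PSO outcomes| = 6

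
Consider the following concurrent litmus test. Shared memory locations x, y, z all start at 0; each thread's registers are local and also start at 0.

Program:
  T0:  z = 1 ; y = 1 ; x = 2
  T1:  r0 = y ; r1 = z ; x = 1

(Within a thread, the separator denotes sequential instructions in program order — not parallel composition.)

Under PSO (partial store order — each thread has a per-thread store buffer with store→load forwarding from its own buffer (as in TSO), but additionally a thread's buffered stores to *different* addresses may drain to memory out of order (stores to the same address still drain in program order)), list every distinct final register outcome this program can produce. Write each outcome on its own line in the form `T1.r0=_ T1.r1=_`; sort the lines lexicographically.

T1.r0=0 T1.r1=0
T1.r0=0 T1.r1=1
T1.r0=1 T1.r1=0
T1.r0=1 T1.r1=1

outcome vector order: (T1.r0,T1.r1)
|PSO outcomes| = 4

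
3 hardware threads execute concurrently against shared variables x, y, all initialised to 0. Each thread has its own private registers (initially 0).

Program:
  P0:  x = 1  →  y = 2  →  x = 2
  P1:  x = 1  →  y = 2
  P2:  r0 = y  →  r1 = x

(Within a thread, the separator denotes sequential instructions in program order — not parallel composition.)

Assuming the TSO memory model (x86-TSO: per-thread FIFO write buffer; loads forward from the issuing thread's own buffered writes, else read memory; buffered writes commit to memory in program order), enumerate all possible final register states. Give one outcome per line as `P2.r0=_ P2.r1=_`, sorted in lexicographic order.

outcome vector order: (P2.r0,P2.r1)
|TSO outcomes| = 5

P2.r0=0 P2.r1=0
P2.r0=0 P2.r1=1
P2.r0=0 P2.r1=2
P2.r0=2 P2.r1=1
P2.r0=2 P2.r1=2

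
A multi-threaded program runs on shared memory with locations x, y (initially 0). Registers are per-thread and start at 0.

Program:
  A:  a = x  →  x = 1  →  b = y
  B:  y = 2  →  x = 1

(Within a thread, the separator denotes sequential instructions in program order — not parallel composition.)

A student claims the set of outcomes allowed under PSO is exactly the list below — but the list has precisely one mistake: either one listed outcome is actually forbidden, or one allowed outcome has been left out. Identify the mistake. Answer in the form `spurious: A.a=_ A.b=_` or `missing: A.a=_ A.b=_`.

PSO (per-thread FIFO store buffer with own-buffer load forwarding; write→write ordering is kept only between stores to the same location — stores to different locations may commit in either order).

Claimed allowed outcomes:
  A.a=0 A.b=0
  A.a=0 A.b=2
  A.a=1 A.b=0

outcome vector order: (A.a,A.b)
[PSO] allowed = {(0,0), (0,2), (1,0), (1,2)}
PSO∖claimed = {(1,2)}

missing: A.a=1 A.b=2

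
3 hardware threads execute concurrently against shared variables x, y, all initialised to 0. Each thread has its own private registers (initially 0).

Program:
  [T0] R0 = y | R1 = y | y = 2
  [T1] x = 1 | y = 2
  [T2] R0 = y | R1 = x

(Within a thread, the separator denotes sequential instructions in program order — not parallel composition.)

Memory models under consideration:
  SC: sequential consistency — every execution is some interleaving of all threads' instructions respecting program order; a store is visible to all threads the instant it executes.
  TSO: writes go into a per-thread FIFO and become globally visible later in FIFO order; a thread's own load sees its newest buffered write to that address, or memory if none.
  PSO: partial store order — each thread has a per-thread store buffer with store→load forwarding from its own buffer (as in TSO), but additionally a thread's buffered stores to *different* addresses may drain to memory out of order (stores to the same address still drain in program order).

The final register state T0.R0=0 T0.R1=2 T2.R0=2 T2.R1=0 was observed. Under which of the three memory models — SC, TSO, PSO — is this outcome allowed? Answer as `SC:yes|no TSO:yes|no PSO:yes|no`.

outcome vector order: (T0.R0,T0.R1,T2.R0,T2.R1)
under SC → 0/0/0/0 0/0/0/1 0/0/2/0 0/0/2/1 0/2/0/0 0/2/0/1 0/2/2/1 2/2/0/0 2/2/0/1 2/2/2/1
under TSO → 0/0/0/0 0/0/0/1 0/0/2/0 0/0/2/1 0/2/0/0 0/2/0/1 0/2/2/1 2/2/0/0 2/2/0/1 2/2/2/1
under PSO → 0/0/0/0 0/0/0/1 0/0/2/0 0/0/2/1 0/2/0/0 0/2/0/1 0/2/2/0 0/2/2/1 2/2/0/0 2/2/0/1 2/2/2/0 2/2/2/1
target 0/2/2/0 ∈ {PSO}

SC:no TSO:no PSO:yes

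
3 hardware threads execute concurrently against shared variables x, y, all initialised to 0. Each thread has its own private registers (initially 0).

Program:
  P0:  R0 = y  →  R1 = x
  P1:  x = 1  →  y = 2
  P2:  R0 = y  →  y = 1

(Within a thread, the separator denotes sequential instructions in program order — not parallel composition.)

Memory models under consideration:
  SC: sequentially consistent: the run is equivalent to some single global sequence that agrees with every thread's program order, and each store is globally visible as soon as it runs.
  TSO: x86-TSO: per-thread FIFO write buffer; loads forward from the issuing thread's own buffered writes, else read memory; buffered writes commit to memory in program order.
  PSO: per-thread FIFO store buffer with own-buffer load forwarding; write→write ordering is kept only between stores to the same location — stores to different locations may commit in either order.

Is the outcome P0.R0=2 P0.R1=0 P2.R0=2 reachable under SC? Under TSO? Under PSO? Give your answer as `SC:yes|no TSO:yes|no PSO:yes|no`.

outcome vector order: (P0.R0,P0.R1,P2.R0)
[SC] allowed = {0/0/0, 0/0/2, 0/1/0, 0/1/2, 1/0/0, 1/1/0, 1/1/2, 2/1/0, 2/1/2}
[TSO] allowed = {0/0/0, 0/0/2, 0/1/0, 0/1/2, 1/0/0, 1/1/0, 1/1/2, 2/1/0, 2/1/2}
[PSO] allowed = {0/0/0, 0/0/2, 0/1/0, 0/1/2, 1/0/0, 1/0/2, 1/1/0, 1/1/2, 2/0/0, 2/0/2, 2/1/0, 2/1/2}
target 2/0/2 ∈ {PSO}

SC:no TSO:no PSO:yes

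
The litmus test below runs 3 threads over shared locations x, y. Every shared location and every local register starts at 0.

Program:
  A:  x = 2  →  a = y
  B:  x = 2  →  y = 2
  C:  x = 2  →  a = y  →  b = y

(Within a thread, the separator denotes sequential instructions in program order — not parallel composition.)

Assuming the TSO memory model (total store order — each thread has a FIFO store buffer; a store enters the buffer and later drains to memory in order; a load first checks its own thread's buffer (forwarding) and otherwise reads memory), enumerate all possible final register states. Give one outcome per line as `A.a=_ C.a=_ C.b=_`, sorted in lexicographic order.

A.a=0 C.a=0 C.b=0
A.a=0 C.a=0 C.b=2
A.a=0 C.a=2 C.b=2
A.a=2 C.a=0 C.b=0
A.a=2 C.a=0 C.b=2
A.a=2 C.a=2 C.b=2

outcome vector order: (A.a,C.a,C.b)
|TSO outcomes| = 6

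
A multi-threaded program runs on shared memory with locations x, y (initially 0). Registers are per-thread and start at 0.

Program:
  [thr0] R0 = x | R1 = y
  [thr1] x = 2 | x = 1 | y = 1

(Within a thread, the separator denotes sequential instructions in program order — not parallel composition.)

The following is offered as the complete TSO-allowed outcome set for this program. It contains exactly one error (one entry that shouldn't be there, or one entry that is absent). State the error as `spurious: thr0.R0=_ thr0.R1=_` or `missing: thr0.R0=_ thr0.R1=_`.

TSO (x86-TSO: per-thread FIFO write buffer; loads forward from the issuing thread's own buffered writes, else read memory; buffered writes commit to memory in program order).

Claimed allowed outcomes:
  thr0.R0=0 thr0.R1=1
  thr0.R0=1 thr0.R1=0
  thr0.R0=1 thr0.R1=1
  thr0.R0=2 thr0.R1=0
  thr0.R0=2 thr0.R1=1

outcome vector order: (thr0.R0,thr0.R1)
under TSO → 00, 01, 10, 11, 20, 21
TSO∖claimed = {00}

missing: thr0.R0=0 thr0.R1=0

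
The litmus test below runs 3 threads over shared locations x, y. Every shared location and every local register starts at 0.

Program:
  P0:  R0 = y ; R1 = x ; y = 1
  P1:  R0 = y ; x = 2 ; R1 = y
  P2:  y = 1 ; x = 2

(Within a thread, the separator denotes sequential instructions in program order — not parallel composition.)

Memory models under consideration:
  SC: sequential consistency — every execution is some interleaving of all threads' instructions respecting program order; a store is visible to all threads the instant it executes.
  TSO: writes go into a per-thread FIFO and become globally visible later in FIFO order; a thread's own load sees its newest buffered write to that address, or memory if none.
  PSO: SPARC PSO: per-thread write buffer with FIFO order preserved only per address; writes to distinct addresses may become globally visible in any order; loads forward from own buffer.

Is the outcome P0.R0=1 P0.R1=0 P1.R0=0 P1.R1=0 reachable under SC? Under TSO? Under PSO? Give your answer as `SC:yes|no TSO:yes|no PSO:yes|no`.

SC:no TSO:yes PSO:yes

outcome vector order: (P0.R0,P0.R1,P1.R0,P1.R1)
SC (11): <0 0 0 0> <0 0 0 1> <0 0 1 1> <0 2 0 0> <0 2 0 1> <0 2 1 1> <1 0 0 1> <1 0 1 1> <1 2 0 0> <1 2 0 1> <1 2 1 1>
TSO (12): <0 0 0 0> <0 0 0 1> <0 0 1 1> <0 2 0 0> <0 2 0 1> <0 2 1 1> <1 0 0 0> <1 0 0 1> <1 0 1 1> <1 2 0 0> <1 2 0 1> <1 2 1 1>
PSO (12): <0 0 0 0> <0 0 0 1> <0 0 1 1> <0 2 0 0> <0 2 0 1> <0 2 1 1> <1 0 0 0> <1 0 0 1> <1 0 1 1> <1 2 0 0> <1 2 0 1> <1 2 1 1>
target <1 0 0 0> ∈ {TSO,PSO}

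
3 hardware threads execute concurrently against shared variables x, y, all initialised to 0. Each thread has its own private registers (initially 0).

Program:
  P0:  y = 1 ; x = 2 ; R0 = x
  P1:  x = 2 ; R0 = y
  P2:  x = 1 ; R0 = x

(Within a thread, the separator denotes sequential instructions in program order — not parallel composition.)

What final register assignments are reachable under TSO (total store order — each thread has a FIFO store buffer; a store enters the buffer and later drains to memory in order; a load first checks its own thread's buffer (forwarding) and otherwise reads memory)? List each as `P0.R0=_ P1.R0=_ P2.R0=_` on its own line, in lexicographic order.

outcome vector order: (P0.R0,P1.R0,P2.R0)
|TSO outcomes| = 8

P0.R0=1 P1.R0=0 P2.R0=1
P0.R0=1 P1.R0=0 P2.R0=2
P0.R0=1 P1.R0=1 P2.R0=1
P0.R0=1 P1.R0=1 P2.R0=2
P0.R0=2 P1.R0=0 P2.R0=1
P0.R0=2 P1.R0=0 P2.R0=2
P0.R0=2 P1.R0=1 P2.R0=1
P0.R0=2 P1.R0=1 P2.R0=2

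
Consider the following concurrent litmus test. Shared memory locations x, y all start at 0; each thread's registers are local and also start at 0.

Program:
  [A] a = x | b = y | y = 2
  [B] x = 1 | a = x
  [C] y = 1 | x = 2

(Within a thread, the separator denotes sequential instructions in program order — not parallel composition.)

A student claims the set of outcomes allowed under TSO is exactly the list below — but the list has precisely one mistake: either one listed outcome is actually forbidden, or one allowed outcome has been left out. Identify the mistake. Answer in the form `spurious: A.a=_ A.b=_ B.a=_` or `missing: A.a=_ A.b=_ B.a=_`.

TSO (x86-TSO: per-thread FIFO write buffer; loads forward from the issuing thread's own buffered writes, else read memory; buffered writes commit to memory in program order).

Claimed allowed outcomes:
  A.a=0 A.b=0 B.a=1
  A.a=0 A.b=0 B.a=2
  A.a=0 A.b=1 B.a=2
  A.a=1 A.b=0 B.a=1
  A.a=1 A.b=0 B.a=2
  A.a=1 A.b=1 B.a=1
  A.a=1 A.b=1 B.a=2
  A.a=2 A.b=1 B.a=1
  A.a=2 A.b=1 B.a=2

missing: A.a=0 A.b=1 B.a=1

outcome vector order: (A.a,A.b,B.a)
TSO (10): (0,0,1), (0,0,2), (0,1,1), (0,1,2), (1,0,1), (1,0,2), (1,1,1), (1,1,2), (2,1,1), (2,1,2)
TSO∖claimed = {(0,1,1)}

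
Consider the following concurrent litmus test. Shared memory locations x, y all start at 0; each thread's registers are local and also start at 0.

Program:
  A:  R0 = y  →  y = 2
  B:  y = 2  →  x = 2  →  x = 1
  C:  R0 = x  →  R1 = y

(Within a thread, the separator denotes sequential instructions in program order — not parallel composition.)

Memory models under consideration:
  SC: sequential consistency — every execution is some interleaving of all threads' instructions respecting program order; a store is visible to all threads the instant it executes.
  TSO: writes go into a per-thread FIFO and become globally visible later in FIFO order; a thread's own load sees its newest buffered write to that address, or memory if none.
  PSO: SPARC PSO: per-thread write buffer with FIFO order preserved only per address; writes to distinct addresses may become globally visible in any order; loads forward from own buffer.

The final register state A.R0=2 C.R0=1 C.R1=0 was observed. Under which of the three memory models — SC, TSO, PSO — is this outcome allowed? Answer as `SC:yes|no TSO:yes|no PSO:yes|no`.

SC:no TSO:no PSO:yes

outcome vector order: (A.R0,C.R0,C.R1)
under SC → 0/0/0 0/0/2 0/1/2 0/2/2 2/0/0 2/0/2 2/1/2 2/2/2
under TSO → 0/0/0 0/0/2 0/1/2 0/2/2 2/0/0 2/0/2 2/1/2 2/2/2
under PSO → 0/0/0 0/0/2 0/1/0 0/1/2 0/2/0 0/2/2 2/0/0 2/0/2 2/1/0 2/1/2 2/2/0 2/2/2
target 2/1/0 ∈ {PSO}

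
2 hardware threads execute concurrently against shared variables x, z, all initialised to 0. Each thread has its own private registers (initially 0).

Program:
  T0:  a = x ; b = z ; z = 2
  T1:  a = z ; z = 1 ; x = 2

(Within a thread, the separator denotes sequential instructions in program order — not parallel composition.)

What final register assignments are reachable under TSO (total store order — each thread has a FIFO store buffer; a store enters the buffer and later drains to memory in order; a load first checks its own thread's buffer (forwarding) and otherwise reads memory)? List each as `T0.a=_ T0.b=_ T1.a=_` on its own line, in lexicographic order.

T0.a=0 T0.b=0 T1.a=0
T0.a=0 T0.b=0 T1.a=2
T0.a=0 T0.b=1 T1.a=0
T0.a=2 T0.b=1 T1.a=0

outcome vector order: (T0.a,T0.b,T1.a)
|TSO outcomes| = 4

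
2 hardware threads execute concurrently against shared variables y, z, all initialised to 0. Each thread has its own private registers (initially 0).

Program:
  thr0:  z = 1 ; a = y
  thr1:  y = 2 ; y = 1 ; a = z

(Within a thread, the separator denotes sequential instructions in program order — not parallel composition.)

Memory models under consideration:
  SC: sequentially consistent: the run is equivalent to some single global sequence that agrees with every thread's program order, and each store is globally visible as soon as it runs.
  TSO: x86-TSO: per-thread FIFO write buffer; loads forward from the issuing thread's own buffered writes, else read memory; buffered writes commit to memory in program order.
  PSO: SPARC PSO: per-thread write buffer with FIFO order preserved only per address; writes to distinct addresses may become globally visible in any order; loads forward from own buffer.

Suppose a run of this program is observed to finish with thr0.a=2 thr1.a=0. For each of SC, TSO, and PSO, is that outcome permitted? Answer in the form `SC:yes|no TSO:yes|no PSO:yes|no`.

outcome vector order: (thr0.a,thr1.a)
[SC] allowed = {<0 1>, <1 0>, <1 1>, <2 1>}
[TSO] allowed = {<0 0>, <0 1>, <1 0>, <1 1>, <2 0>, <2 1>}
[PSO] allowed = {<0 0>, <0 1>, <1 0>, <1 1>, <2 0>, <2 1>}
target <2 0> ∈ {TSO,PSO}

SC:no TSO:yes PSO:yes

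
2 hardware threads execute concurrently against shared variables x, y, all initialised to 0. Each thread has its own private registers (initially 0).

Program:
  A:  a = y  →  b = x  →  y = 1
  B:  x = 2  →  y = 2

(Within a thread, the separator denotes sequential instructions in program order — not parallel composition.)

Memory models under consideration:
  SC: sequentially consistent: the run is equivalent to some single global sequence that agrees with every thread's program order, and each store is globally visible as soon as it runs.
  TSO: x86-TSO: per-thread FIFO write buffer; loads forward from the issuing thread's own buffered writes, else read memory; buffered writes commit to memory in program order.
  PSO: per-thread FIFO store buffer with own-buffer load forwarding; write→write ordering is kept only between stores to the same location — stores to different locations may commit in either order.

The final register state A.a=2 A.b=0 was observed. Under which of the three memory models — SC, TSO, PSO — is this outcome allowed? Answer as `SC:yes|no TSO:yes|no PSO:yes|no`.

outcome vector order: (A.a,A.b)
SC (3): (0,0), (0,2), (2,2)
TSO (3): (0,0), (0,2), (2,2)
PSO (4): (0,0), (0,2), (2,0), (2,2)
target (2,0) ∈ {PSO}

SC:no TSO:no PSO:yes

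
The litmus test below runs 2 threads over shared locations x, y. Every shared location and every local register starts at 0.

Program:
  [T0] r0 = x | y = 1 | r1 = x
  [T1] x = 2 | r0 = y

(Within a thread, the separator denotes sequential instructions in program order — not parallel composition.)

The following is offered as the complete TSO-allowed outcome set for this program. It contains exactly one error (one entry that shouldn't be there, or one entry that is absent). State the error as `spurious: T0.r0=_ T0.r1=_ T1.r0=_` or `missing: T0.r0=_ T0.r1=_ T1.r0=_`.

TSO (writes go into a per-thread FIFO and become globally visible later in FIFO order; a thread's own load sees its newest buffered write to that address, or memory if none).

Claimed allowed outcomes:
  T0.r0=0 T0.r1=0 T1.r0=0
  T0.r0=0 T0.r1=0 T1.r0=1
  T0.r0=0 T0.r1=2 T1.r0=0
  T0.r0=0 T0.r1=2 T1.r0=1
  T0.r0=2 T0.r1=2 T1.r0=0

outcome vector order: (T0.r0,T0.r1,T1.r0)
TSO: 6 outcomes — {0/0/0 0/0/1 0/2/0 0/2/1 2/2/0 2/2/1}
TSO∖claimed = {2/2/1}

missing: T0.r0=2 T0.r1=2 T1.r0=1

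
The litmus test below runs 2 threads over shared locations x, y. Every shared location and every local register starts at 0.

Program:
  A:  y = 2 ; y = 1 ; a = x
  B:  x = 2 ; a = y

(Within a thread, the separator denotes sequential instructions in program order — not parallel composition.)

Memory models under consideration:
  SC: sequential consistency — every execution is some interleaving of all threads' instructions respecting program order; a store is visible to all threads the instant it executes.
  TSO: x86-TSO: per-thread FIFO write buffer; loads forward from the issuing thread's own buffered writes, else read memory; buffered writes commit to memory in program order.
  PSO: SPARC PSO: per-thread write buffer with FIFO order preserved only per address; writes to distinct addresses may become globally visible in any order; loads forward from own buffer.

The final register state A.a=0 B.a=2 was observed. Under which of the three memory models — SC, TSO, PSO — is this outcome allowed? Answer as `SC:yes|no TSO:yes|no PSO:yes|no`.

SC:no TSO:yes PSO:yes

outcome vector order: (A.a,B.a)
[SC] allowed = {<0 1>, <2 0>, <2 1>, <2 2>}
[TSO] allowed = {<0 0>, <0 1>, <0 2>, <2 0>, <2 1>, <2 2>}
[PSO] allowed = {<0 0>, <0 1>, <0 2>, <2 0>, <2 1>, <2 2>}
target <0 2> ∈ {TSO,PSO}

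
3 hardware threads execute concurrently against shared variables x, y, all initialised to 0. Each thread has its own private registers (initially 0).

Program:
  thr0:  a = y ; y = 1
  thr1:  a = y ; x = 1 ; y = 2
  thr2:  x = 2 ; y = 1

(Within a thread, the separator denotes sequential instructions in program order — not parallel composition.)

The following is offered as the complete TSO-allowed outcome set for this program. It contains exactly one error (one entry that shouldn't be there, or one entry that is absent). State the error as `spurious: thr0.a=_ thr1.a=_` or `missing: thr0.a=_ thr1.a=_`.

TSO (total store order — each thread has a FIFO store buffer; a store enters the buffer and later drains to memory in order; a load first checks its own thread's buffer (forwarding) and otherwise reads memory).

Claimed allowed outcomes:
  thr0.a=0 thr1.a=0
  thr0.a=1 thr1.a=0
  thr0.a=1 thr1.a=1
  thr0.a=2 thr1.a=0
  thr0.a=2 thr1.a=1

missing: thr0.a=0 thr1.a=1

outcome vector order: (thr0.a,thr1.a)
[TSO] allowed = {<0 0>, <0 1>, <1 0>, <1 1>, <2 0>, <2 1>}
TSO∖claimed = {<0 1>}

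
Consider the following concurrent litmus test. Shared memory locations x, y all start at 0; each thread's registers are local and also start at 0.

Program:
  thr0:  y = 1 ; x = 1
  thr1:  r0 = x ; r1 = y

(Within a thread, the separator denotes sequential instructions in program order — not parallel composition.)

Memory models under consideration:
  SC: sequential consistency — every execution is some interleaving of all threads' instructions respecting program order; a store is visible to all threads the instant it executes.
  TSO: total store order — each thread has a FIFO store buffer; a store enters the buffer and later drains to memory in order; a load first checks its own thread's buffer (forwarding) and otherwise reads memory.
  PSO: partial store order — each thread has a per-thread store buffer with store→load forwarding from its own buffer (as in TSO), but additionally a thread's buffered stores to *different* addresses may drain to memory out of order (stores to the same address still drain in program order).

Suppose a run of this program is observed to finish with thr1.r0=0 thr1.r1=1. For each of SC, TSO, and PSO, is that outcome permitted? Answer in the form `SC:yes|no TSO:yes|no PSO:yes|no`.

outcome vector order: (thr1.r0,thr1.r1)
SC (3): 00 01 11
TSO (3): 00 01 11
PSO (4): 00 01 10 11
target 01 ∈ {SC,TSO,PSO}

SC:yes TSO:yes PSO:yes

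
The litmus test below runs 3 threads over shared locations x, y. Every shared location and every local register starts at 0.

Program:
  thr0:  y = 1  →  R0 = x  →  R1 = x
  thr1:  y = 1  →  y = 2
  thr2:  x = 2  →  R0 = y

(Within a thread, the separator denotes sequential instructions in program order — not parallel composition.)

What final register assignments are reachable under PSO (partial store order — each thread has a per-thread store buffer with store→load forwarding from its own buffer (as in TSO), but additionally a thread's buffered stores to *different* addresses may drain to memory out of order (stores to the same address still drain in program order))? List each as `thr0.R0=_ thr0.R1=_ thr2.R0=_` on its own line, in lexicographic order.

thr0.R0=0 thr0.R1=0 thr2.R0=0
thr0.R0=0 thr0.R1=0 thr2.R0=1
thr0.R0=0 thr0.R1=0 thr2.R0=2
thr0.R0=0 thr0.R1=2 thr2.R0=0
thr0.R0=0 thr0.R1=2 thr2.R0=1
thr0.R0=0 thr0.R1=2 thr2.R0=2
thr0.R0=2 thr0.R1=2 thr2.R0=0
thr0.R0=2 thr0.R1=2 thr2.R0=1
thr0.R0=2 thr0.R1=2 thr2.R0=2

outcome vector order: (thr0.R0,thr0.R1,thr2.R0)
|PSO outcomes| = 9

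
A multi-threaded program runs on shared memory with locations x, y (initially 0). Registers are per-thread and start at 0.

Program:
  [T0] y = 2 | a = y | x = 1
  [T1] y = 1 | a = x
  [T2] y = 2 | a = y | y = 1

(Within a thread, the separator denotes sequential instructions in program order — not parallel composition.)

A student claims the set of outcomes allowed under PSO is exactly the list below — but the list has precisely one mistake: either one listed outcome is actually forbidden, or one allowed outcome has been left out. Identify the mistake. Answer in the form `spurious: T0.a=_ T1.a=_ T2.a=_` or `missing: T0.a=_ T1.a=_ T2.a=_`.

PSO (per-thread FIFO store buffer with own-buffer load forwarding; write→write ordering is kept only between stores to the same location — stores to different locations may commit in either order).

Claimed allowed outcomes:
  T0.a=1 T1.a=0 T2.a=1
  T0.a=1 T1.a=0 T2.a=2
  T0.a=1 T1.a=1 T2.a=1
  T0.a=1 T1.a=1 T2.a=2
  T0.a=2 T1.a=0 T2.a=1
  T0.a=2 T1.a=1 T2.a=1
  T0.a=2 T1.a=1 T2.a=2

outcome vector order: (T0.a,T1.a,T2.a)
under PSO → <1 0 1>; <1 0 2>; <1 1 1>; <1 1 2>; <2 0 1>; <2 0 2>; <2 1 1>; <2 1 2>
PSO∖claimed = {<2 0 2>}

missing: T0.a=2 T1.a=0 T2.a=2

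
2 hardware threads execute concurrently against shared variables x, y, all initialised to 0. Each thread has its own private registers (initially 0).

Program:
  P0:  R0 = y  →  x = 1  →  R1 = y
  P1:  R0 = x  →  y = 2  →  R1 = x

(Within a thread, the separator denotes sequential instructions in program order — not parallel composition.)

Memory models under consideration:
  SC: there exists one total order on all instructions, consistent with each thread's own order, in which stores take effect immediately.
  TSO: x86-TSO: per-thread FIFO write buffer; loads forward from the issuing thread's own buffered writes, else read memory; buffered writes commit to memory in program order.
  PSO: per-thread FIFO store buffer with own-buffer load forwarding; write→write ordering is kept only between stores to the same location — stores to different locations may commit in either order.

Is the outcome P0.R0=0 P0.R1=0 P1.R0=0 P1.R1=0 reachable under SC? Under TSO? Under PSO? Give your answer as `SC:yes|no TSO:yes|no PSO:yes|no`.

SC:no TSO:yes PSO:yes

outcome vector order: (P0.R0,P0.R1,P1.R0,P1.R1)
under SC → (0,0,0,1) (0,0,1,1) (0,2,0,0) (0,2,0,1) (0,2,1,1) (2,2,0,0) (2,2,0,1)
under TSO → (0,0,0,0) (0,0,0,1) (0,0,1,1) (0,2,0,0) (0,2,0,1) (0,2,1,1) (2,2,0,0) (2,2,0,1)
under PSO → (0,0,0,0) (0,0,0,1) (0,0,1,1) (0,2,0,0) (0,2,0,1) (0,2,1,1) (2,2,0,0) (2,2,0,1)
target (0,0,0,0) ∈ {TSO,PSO}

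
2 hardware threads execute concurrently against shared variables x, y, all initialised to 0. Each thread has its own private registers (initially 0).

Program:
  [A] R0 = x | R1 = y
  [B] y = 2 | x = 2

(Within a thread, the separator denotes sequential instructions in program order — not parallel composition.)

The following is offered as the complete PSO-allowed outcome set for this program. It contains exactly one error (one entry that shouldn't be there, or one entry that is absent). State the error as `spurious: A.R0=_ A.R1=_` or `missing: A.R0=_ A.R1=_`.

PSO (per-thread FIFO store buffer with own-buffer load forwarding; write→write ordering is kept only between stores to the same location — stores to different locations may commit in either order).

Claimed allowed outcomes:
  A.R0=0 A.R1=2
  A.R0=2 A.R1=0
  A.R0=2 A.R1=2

outcome vector order: (A.R0,A.R1)
PSO: 4 outcomes — {00; 02; 20; 22}
PSO∖claimed = {00}

missing: A.R0=0 A.R1=0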